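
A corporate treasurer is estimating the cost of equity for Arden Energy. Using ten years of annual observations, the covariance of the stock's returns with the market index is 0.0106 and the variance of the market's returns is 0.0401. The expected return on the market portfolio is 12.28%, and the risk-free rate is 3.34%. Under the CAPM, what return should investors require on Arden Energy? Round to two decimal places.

β = Cov(R_i, R_m) / Var(R_m) = 0.0106 / 0.0401 = 0.2643
MRP = 12.28% − 3.34% = 8.94%
E(R) = R_f + β × MRP = 3.34% + 0.2643 × 8.94% = 5.70%

5.70%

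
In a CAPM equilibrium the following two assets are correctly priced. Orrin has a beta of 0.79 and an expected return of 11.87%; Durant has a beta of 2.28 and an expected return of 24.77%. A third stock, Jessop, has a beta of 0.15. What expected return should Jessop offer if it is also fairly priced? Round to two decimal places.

MRP (SML slope) = (24.77% − 11.87%) / (2.28 − 0.79) = 12.90% / 1.49 = 8.6577%
R_f (intercept) = 11.87% − 0.79 × 8.6577% = 5.0304%
E(R_Jessop) = R_f + β × MRP = 5.0304% + 0.15 × 8.6577% = 6.33%

6.33%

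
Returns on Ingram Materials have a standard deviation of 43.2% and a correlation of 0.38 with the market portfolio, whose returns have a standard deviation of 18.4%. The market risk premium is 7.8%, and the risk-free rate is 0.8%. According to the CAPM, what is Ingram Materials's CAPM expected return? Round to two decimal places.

β = ρ × σ_i / σ_m = 0.38 × 43.2% / 18.4% = 0.8922
E(R) = 0.8% + 0.8922 × 7.8% = 7.76%

7.76%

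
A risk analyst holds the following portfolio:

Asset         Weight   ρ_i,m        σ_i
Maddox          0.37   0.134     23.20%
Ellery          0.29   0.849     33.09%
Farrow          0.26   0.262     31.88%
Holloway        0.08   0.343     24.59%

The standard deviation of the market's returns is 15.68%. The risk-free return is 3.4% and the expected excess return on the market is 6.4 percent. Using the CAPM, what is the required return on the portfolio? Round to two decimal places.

8.36%

β_Maddox = 0.134 × 23.20% / 15.68% = 0.1983
β_Ellery = 0.849 × 33.09% / 15.68% = 1.7917
β_Farrow = 0.262 × 31.88% / 15.68% = 0.5327
β_Holloway = 0.343 × 24.59% / 15.68% = 0.5379
β_P = Σ w_i β_i = 0.37×0.1983 + 0.29×1.7917 + 0.26×0.5327 + 0.08×0.5379 = 0.7745
E(R_P) = R_f + β_P × MRP = 3.4% + 0.7745 × 6.4% = 8.36%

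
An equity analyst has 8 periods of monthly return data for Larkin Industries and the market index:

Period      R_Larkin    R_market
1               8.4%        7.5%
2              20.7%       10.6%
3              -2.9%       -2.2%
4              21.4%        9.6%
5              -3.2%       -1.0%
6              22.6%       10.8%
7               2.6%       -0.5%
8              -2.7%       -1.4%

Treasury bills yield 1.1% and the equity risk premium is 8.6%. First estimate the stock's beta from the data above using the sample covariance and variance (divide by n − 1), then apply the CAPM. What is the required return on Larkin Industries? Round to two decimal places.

17.34%

Mean R_i = (8.4 + 20.7 − 2.9 + 21.4 − 3.2 + 22.6 + 2.6 − 2.7) / 8 = 8.3625%
Mean R_m = (7.5 + 10.6 − 2.2 + 9.6 − 1.0 + 10.8 − 0.5 − 1.4) / 8 = 4.1750%
Σ(R_i − R̄_i)(R_m − R̄_m) = 464.6925  ⇒  Cov = 464.6925 / 7 = 66.3846
Σ(R_m − R̄_m)² = 246.0150  ⇒  Var(R_m) = 246.0150 / 7 = 35.1450
β = Cov / Var(R_m) = 66.3846 / 35.1450 = 1.8889
E(R) = R_f + β × MRP = 1.1% + 1.8889 × 8.6% = 17.34%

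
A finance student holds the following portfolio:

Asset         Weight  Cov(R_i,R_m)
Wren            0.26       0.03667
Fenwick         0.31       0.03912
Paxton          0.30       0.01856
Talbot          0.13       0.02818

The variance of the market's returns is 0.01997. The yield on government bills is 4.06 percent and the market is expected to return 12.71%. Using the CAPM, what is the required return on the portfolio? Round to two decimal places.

17.44%

β_Wren = 0.03667 / 0.01997 = 1.8363
β_Fenwick = 0.03912 / 0.01997 = 1.9589
β_Paxton = 0.01856 / 0.01997 = 0.9294
β_Talbot = 0.02818 / 0.01997 = 1.4111
β_P = Σ w_i β_i = 0.26×1.8363 + 0.31×1.9589 + 0.30×0.9294 + 0.13×1.4111 = 1.5470
MRP = 12.71% − 4.06% = 8.65%
E(R_P) = R_f + β_P × MRP = 4.06% + 1.5470 × 8.65% = 17.44%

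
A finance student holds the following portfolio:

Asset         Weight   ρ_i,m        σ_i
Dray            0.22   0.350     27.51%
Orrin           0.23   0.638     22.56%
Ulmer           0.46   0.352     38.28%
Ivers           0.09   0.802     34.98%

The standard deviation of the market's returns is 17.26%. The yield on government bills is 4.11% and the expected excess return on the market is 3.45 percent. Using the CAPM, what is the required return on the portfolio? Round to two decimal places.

β_Dray = 0.350 × 27.51% / 17.26% = 0.5579
β_Orrin = 0.638 × 22.56% / 17.26% = 0.8339
β_Ulmer = 0.352 × 38.28% / 17.26% = 0.7807
β_Ivers = 0.802 × 34.98% / 17.26% = 1.6254
β_P = Σ w_i β_i = 0.22×0.5579 + 0.23×0.8339 + 0.46×0.7807 + 0.09×1.6254 = 0.8199
E(R_P) = R_f + β_P × MRP = 4.11% + 0.8199 × 3.45% = 6.94%

6.94%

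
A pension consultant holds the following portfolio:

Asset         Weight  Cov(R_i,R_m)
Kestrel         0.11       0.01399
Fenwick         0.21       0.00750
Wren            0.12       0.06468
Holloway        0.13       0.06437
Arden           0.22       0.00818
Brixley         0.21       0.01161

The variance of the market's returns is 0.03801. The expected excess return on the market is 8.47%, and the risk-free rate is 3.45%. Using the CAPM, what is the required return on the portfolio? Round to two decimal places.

8.68%

β_Kestrel = 0.01399 / 0.03801 = 0.3681
β_Fenwick = 0.00750 / 0.03801 = 0.1973
β_Wren = 0.06468 / 0.03801 = 1.7017
β_Holloway = 0.06437 / 0.03801 = 1.6935
β_Arden = 0.00818 / 0.03801 = 0.2152
β_Brixley = 0.01161 / 0.03801 = 0.3054
β_P = Σ w_i β_i = 0.11×0.3681 + 0.21×0.1973 + 0.12×1.7017 + 0.13×1.6935 + 0.22×0.2152 + 0.21×0.3054 = 0.6178
E(R_P) = R_f + β_P × MRP = 3.45% + 0.6178 × 8.47% = 8.68%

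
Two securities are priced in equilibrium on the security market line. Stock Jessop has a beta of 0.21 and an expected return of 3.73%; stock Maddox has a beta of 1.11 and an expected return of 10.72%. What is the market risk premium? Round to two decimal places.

Both satisfy E(R) = R_f + β·MRP, so the slope of the SML is
MRP = (10.72% − 3.73%) / (1.11 − 0.21) = 6.99% / 0.90 = 7.7667%

7.77%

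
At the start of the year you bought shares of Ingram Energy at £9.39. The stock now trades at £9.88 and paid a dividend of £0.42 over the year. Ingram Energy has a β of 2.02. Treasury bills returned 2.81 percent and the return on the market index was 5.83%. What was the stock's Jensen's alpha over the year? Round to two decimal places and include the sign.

+0.78%

Realised HPR = (P1 + D1 − P0) / P0 = (9.88 + 0.42 − 9.39) / 9.39 = 0.91 / 9.39 = 9.6912%
MRP = 5.83% − 2.81% = 3.02%
CAPM required = R_f + β·MRP = 2.81% + 2.02 × 3.02% = 8.9104%
α = realised − required = 9.6912% − 8.9104% = +0.78%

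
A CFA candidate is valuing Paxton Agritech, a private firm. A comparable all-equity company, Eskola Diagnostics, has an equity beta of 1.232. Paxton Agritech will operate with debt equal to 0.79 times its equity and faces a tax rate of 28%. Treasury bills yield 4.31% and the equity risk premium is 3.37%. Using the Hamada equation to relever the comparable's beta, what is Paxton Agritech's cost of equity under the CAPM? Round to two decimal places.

10.82%

β_L = β_U × [1 + (1 − t)(D/E)] = 1.232 × [1 + (1 − 0.28) × 0.79]
    = 1.232 × [1 + 0.72 × 0.79] = 1.232 × 1.5688 = 1.9328
E(R) = R_f + β_L × MRP = 4.31% + 1.9328 × 3.37% = 10.82%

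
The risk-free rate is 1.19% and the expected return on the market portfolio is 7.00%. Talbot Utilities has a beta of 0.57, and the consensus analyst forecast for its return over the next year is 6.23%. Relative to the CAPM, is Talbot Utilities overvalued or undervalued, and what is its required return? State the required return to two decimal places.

Undervalued; required return 4.50%

MRP = 7.00% − 1.19% = 5.81%
Required return = R_f + β·MRP = 1.19% + 0.57 × 5.81% = 4.50%
Forecast 6.23% > required 4.50% → the stock plots above the SML → undervalued.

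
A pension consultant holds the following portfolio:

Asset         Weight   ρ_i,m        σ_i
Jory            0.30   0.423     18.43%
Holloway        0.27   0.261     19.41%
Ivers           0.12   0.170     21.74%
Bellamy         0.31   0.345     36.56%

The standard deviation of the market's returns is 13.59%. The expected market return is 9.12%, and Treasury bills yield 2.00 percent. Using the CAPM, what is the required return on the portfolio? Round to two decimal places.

6.22%

β_Jory = 0.423 × 18.43% / 13.59% = 0.5736
β_Holloway = 0.261 × 19.41% / 13.59% = 0.3728
β_Ivers = 0.170 × 21.74% / 13.59% = 0.2719
β_Bellamy = 0.345 × 36.56% / 13.59% = 0.9281
β_P = Σ w_i β_i = 0.30×0.5736 + 0.27×0.3728 + 0.12×0.2719 + 0.31×0.9281 = 0.5931
MRP = 9.12% − 2.00% = 7.12%
E(R_P) = R_f + β_P × MRP = 2.00% + 0.5931 × 7.12% = 6.22%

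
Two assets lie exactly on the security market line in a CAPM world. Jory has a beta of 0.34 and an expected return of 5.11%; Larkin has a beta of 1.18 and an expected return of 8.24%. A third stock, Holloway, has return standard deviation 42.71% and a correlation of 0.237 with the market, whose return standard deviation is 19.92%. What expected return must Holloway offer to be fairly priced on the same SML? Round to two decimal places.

5.74%

MRP = (8.24% − 5.11%) / (1.18 − 0.34) = 3.7262%
R_f = 5.11% − 0.34 × 3.7262% = 3.8431%
β_Holloway = ρ·σ_i/σ_m = 0.237 × 42.71 / 19.92 = 0.5081
E(R_Holloway) = R_f + β × MRP = 3.8431% + 0.5081 × 3.7262% = 5.74%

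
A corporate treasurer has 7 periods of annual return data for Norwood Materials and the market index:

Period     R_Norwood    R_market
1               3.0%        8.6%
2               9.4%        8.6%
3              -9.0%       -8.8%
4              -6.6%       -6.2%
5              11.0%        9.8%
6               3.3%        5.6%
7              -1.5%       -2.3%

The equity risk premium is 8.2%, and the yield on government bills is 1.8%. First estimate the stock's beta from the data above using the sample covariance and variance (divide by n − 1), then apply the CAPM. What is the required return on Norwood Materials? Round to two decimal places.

9.38%

Mean R_i = (3.0 + 9.4 − 9.0 − 6.6 + 11.0 + 3.3 − 1.5) / 7 = 1.3714%
Mean R_m = (8.6 + 8.6 − 8.8 − 6.2 + 9.8 + 5.6 − 2.3) / 7 = 2.1857%
Σ(R_i − R̄_i)(R_m − R̄_m) = 335.5071  ⇒  Cov = 335.5071 / 6 = 55.9179
Σ(R_m − R̄_m)² = 363.0486  ⇒  Var(R_m) = 363.0486 / 6 = 60.5081
β = Cov / Var(R_m) = 55.9179 / 60.5081 = 0.9241
E(R) = R_f + β × MRP = 1.8% + 0.9241 × 8.2% = 9.38%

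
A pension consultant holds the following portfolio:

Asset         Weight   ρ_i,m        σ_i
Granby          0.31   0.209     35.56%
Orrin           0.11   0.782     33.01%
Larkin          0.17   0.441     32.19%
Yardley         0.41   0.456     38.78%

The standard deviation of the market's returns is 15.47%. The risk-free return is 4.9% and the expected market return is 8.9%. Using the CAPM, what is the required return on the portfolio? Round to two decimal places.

β_Granby = 0.209 × 35.56% / 15.47% = 0.4804
β_Orrin = 0.782 × 33.01% / 15.47% = 1.6686
β_Larkin = 0.441 × 32.19% / 15.47% = 0.9176
β_Yardley = 0.456 × 38.78% / 15.47% = 1.1431
β_P = Σ w_i β_i = 0.31×0.4804 + 0.11×1.6686 + 0.17×0.9176 + 0.41×1.1431 = 0.9571
MRP = 8.9% − 4.9% = 4.00%
E(R_P) = R_f + β_P × MRP = 4.9% + 0.9571 × 4.0% = 8.73%

8.73%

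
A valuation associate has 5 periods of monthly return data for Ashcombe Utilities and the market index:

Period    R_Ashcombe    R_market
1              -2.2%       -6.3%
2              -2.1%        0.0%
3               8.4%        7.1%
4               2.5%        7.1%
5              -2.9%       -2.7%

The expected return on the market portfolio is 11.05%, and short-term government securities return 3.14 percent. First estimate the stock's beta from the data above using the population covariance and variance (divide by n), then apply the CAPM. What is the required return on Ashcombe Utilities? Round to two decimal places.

8.43%

Mean R_i = (-2.2 − 2.1 + 8.4 + 2.5 − 2.9) / 5 = 0.7400%
Mean R_m = (-6.3 + 0.0 + 7.1 + 7.1 − 2.7) / 5 = 1.0400%
Σ(R_i − R̄_i)(R_m − R̄_m) = 95.2320  ⇒  Cov = 95.2320 / 5 = 19.0464
Σ(R_m − R̄_m)² = 142.3920  ⇒  Var(R_m) = 142.3920 / 5 = 28.4784
β = Cov / Var(R_m) = 19.0464 / 28.4784 = 0.6688
MRP = 11.05% − 3.14% = 7.91%
E(R) = R_f + β × MRP = 3.14% + 0.6688 × 7.91% = 8.43%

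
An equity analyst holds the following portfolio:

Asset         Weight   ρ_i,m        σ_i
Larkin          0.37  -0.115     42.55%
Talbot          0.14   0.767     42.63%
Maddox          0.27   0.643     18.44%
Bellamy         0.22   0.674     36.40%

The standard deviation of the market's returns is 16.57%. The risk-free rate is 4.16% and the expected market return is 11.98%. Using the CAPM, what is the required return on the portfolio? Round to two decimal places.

β_Larkin = -0.115 × 42.55% / 16.57% = -0.2953
β_Talbot = 0.767 × 42.63% / 16.57% = 1.9733
β_Maddox = 0.643 × 18.44% / 16.57% = 0.7156
β_Bellamy = 0.674 × 36.40% / 16.57% = 1.4806
β_P = Σ w_i β_i = 0.37×-0.2953 + 0.14×1.9733 + 0.27×0.7156 + 0.22×1.4806 = 0.6859
MRP = 11.98% − 4.16% = 7.82%
E(R_P) = R_f + β_P × MRP = 4.16% + 0.6859 × 7.82% = 9.52%

9.52%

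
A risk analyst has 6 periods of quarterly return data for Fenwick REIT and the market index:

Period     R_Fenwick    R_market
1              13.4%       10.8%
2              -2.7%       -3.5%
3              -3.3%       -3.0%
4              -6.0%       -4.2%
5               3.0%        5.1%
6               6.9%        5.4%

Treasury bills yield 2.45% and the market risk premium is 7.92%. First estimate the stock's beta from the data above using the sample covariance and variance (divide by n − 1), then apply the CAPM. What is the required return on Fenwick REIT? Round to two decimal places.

11.60%

Mean R_i = (13.4 − 2.7 − 3.3 − 6.0 + 3.0 + 6.9) / 6 = 1.8833%
Mean R_m = (10.8 − 3.5 − 3.0 − 4.2 + 5.1 + 5.4) / 6 = 1.7667%
Σ(R_i − R̄_i)(R_m − R̄_m) = 221.8667  ⇒  Cov = 221.8667 / 5 = 44.3733
Σ(R_m − R̄_m)² = 191.9733  ⇒  Var(R_m) = 191.9733 / 5 = 38.3947
β = Cov / Var(R_m) = 44.3733 / 38.3947 = 1.1557
E(R) = R_f + β × MRP = 2.45% + 1.1557 × 7.92% = 11.60%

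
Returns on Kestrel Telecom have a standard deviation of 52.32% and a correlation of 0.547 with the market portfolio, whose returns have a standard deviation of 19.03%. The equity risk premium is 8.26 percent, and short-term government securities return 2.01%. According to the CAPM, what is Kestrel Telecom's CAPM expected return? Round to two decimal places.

β = ρ × σ_i / σ_m = 0.547 × 52.32% / 19.03% = 1.5039
E(R) = 2.01% + 1.5039 × 8.26% = 14.43%

14.43%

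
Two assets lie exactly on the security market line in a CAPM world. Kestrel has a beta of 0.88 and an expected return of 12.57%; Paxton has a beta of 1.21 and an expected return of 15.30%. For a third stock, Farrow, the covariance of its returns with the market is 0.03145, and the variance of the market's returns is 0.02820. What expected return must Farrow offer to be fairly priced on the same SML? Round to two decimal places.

MRP = (15.30% − 12.57%) / (1.21 − 0.88) = 8.2727%
R_f = 12.57% − 0.88 × 8.2727% = 5.2900%
β_Farrow = Cov / Var(R_m) = 0.03145 / 0.02820 = 1.1152
E(R_Farrow) = R_f + β × MRP = 5.2900% + 1.1152 × 8.2727% = 14.52%

14.52%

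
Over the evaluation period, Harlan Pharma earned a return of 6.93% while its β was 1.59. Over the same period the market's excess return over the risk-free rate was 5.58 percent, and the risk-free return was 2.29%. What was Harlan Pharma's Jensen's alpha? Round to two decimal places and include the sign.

CAPM benchmark = R_f + β(R_m − R_f) = 2.29% + 1.59 × 5.58% = 11.1622%
α = actual − benchmark = 6.93% − 11.1622% = -4.23%

-4.23%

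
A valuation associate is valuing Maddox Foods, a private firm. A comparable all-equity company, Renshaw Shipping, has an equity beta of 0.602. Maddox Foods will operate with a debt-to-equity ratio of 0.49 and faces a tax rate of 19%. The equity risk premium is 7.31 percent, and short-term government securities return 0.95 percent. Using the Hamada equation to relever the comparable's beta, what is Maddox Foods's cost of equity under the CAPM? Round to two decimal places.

7.10%

β_L = β_U × [1 + (1 − t)(D/E)] = 0.602 × [1 + (1 − 0.19) × 0.49]
    = 0.602 × [1 + 0.81 × 0.49] = 0.602 × 1.3969 = 0.8409
E(R) = R_f + β_L × MRP = 0.95% + 0.8409 × 7.31% = 7.10%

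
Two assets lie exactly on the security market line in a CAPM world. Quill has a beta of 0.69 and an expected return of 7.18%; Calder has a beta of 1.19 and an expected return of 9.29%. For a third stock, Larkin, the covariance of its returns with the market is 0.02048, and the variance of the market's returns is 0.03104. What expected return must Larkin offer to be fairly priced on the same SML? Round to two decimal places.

MRP = (9.29% − 7.18%) / (1.19 − 0.69) = 4.2200%
R_f = 7.18% − 0.69 × 4.2200% = 4.2682%
β_Larkin = Cov / Var(R_m) = 0.02048 / 0.03104 = 0.6598
E(R_Larkin) = R_f + β × MRP = 4.2682% + 0.6598 × 4.2200% = 7.05%

7.05%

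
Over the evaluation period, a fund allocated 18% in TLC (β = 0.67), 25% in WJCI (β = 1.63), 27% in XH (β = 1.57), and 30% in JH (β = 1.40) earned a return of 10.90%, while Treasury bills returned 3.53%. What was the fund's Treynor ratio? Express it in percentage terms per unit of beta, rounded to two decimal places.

β_P = 0.18×0.67 + 0.25×1.63 + 0.27×1.57 + 0.30×1.40 = 1.3720
Treynor = (R_P − R_f) / β_P = (10.90% − 3.53%) / 1.3720 = 7.37% / 1.3720 = 5.37%

5.37%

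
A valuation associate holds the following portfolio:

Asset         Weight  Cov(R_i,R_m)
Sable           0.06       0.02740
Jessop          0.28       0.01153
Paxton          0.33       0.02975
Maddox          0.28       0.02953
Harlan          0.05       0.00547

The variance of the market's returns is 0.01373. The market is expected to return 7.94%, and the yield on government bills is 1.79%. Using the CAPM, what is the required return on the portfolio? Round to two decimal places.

12.20%

β_Sable = 0.02740 / 0.01373 = 1.9956
β_Jessop = 0.01153 / 0.01373 = 0.8398
β_Paxton = 0.02975 / 0.01373 = 2.1668
β_Maddox = 0.02953 / 0.01373 = 2.1508
β_Harlan = 0.00547 / 0.01373 = 0.3984
β_P = Σ w_i β_i = 0.06×1.9956 + 0.28×0.8398 + 0.33×2.1668 + 0.28×2.1508 + 0.05×0.3984 = 1.6921
MRP = 7.94% − 1.79% = 6.15%
E(R_P) = R_f + β_P × MRP = 1.79% + 1.6921 × 6.15% = 12.20%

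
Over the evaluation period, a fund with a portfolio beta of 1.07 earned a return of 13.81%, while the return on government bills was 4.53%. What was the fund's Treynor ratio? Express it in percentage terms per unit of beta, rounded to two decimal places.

Treynor = (R_P − R_f) / β_P = (13.81% − 4.53%) / 1.0700 = 9.28% / 1.0700 = 8.67%

8.67%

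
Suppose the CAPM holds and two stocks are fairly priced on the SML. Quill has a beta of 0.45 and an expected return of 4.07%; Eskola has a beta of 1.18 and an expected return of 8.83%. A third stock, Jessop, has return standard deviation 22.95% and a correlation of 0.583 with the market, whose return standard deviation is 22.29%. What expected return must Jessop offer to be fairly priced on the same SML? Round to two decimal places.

5.05%

MRP = (8.83% − 4.07%) / (1.18 − 0.45) = 6.5205%
R_f = 4.07% − 0.45 × 6.5205% = 1.1358%
β_Jessop = ρ·σ_i/σ_m = 0.583 × 22.95 / 22.29 = 0.6003
E(R_Jessop) = R_f + β × MRP = 1.1358% + 0.6003 × 6.5205% = 5.05%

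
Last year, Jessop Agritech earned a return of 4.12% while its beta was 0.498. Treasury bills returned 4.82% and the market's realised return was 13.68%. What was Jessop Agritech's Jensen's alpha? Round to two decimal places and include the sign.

-5.11%

Market excess return = 13.68% − 4.82% = 8.86%
CAPM benchmark = R_f + β(R_m − R_f) = 4.82% + 0.498 × 8.86% = 9.23228%
α = actual − benchmark = 4.12% − 9.23228% = -5.11%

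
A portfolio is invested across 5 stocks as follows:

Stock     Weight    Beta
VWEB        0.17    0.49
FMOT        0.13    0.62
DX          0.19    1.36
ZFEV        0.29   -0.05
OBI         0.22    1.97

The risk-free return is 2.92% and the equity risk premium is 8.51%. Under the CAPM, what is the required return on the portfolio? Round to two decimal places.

10.08%

β_P = Σ w_i β_i = 0.17×0.49 + 0.13×0.62 + 0.19×1.36 + 0.29×-0.05 + 0.22×1.97 = 0.8412
E(R_P) = R_f + β_P × MRP = 2.92% + 0.8412 × 8.51% = 10.08%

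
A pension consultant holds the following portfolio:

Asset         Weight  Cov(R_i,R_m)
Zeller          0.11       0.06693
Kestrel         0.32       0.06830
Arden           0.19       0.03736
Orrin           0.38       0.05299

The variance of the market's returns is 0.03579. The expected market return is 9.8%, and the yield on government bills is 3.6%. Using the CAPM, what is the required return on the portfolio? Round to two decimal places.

13.38%

β_Zeller = 0.06693 / 0.03579 = 1.8701
β_Kestrel = 0.06830 / 0.03579 = 1.9084
β_Arden = 0.03736 / 0.03579 = 1.0439
β_Orrin = 0.05299 / 0.03579 = 1.4806
β_P = Σ w_i β_i = 0.11×1.8701 + 0.32×1.9084 + 0.19×1.0439 + 0.38×1.4806 = 1.5774
MRP = 9.8% − 3.6% = 6.20%
E(R_P) = R_f + β_P × MRP = 3.6% + 1.5774 × 6.2% = 13.38%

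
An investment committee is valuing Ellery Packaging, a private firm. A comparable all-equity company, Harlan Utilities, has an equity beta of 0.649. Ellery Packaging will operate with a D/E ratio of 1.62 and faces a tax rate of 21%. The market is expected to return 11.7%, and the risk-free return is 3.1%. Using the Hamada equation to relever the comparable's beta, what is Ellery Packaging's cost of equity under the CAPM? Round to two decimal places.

β_L = β_U × [1 + (1 − t)(D/E)] = 0.649 × [1 + (1 − 0.21) × 1.62]
    = 0.649 × [1 + 0.79 × 1.62] = 0.649 × 2.2798 = 1.4796
MRP = 11.7% − 3.1% = 8.60%
E(R) = R_f + β_L × MRP = 3.1% + 1.4796 × 8.6% = 15.82%

15.82%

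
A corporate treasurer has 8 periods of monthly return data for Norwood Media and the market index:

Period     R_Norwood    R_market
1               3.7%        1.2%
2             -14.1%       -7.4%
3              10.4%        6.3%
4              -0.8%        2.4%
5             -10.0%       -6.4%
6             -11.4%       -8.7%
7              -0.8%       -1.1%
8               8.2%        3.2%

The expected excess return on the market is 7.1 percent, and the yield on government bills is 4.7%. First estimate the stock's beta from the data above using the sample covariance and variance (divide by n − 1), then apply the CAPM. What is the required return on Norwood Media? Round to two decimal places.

Mean R_i = (3.7 − 14.1 + 10.4 − 0.8 − 10.0 − 11.4 − 0.8 + 8.2) / 8 = -1.8500%
Mean R_m = (1.2 − 7.4 + 6.3 + 2.4 − 6.4 − 8.7 − 1.1 + 3.2) / 8 = -1.3125%
Σ(R_i − R̄_i)(R_m − R̄_m) = 343.2550  ⇒  Cov = 343.2550 / 7 = 49.0364
Σ(R_m − R̄_m)² = 215.9688  ⇒  Var(R_m) = 215.9688 / 7 = 30.8527
β = Cov / Var(R_m) = 49.0364 / 30.8527 = 1.5894
E(R) = R_f + β × MRP = 4.7% + 1.5894 × 7.1% = 15.98%

15.98%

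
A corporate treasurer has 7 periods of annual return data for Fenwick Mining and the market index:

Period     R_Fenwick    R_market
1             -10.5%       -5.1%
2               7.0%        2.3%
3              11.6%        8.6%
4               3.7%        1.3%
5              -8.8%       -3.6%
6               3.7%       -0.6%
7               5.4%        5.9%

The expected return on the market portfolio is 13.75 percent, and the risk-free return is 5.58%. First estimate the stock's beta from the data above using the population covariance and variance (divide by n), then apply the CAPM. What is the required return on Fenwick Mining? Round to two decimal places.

Mean R_i = (-10.5 + 7.0 + 11.6 + 3.7 − 8.8 + 3.7 + 5.4) / 7 = 1.7286%
Mean R_m = (-5.1 + 2.3 + 8.6 + 1.3 − 3.6 − 0.6 + 5.9) / 7 = 1.2571%
Σ(R_i − R̄_i)(R_m − R̄_m) = 220.3286  ⇒  Cov = 220.3286 / 7 = 31.4755
Σ(R_m − R̄_m)² = 144.0171  ⇒  Var(R_m) = 144.0171 / 7 = 20.5739
β = Cov / Var(R_m) = 31.4755 / 20.5739 = 1.5299
MRP = 13.75% − 5.58% = 8.17%
E(R) = R_f + β × MRP = 5.58% + 1.5299 × 8.17% = 18.08%

18.08%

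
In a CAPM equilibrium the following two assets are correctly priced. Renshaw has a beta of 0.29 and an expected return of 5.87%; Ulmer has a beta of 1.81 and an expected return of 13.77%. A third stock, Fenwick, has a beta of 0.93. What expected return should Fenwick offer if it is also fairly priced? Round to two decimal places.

MRP (SML slope) = (13.77% − 5.87%) / (1.81 − 0.29) = 7.90% / 1.52 = 5.1974%
R_f (intercept) = 5.87% − 0.29 × 5.1974% = 4.3628%
E(R_Fenwick) = R_f + β × MRP = 4.3628% + 0.93 × 5.1974% = 9.20%

9.20%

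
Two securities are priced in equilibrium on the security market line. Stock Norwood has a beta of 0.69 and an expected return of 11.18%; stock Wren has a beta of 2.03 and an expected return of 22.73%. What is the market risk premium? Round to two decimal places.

8.62%

Both satisfy E(R) = R_f + β·MRP, so the slope of the SML is
MRP = (22.73% − 11.18%) / (2.03 − 0.69) = 11.55% / 1.34 = 8.6194%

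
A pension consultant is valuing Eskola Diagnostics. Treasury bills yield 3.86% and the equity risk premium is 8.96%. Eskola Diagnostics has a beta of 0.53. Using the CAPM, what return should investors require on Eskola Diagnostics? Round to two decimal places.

8.61%

E(R) = R_f + β × MRP = 3.86% + 0.53 × 8.96% = 8.61%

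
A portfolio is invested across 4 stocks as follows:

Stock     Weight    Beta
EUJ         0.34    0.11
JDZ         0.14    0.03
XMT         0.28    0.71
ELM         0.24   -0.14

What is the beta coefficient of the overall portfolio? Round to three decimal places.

β_P = Σ w_i β_i = 0.34×0.11 + 0.14×0.03 + 0.28×0.71 + 0.24×-0.14 = 0.2068

0.207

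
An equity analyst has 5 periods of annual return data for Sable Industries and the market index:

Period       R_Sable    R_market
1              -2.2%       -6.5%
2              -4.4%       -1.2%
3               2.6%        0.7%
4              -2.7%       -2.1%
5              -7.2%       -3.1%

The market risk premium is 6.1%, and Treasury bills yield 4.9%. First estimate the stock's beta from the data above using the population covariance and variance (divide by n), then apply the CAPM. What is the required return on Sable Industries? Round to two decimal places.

Mean R_i = (-2.2 − 4.4 + 2.6 − 2.7 − 7.2) / 5 = -2.7800%
Mean R_m = (-6.5 − 1.2 + 0.7 − 2.1 − 3.1) / 5 = -2.4400%
Σ(R_i − R̄_i)(R_m − R̄_m) = 15.4740  ⇒  Cov = 15.4740 / 5 = 3.0948
Σ(R_m − R̄_m)² = 28.4320  ⇒  Var(R_m) = 28.4320 / 5 = 5.6864
β = Cov / Var(R_m) = 3.0948 / 5.6864 = 0.5442
E(R) = R_f + β × MRP = 4.9% + 0.5442 × 6.1% = 8.22%

8.22%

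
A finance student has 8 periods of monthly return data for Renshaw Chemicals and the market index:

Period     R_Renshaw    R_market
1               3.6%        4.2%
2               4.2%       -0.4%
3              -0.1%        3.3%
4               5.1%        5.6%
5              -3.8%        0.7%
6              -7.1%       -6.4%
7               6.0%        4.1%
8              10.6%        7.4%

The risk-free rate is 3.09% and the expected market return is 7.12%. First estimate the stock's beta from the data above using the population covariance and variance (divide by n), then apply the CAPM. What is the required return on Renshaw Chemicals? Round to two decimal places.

7.57%

Mean R_i = (3.6 + 4.2 − 0.1 + 5.1 − 3.8 − 7.1 + 6.0 + 10.6) / 8 = 2.3125%
Mean R_m = (4.2 − 0.4 + 3.3 + 5.6 + 0.7 − 6.4 + 4.1 + 7.4) / 8 = 2.3125%
Σ(R_i − R̄_i)(R_m − R̄_m) = 144.7088  ⇒  Cov = 144.7088 / 8 = 18.0886
Σ(R_m − R̄_m)² = 130.2888  ⇒  Var(R_m) = 130.2888 / 8 = 16.2861
β = Cov / Var(R_m) = 18.0886 / 16.2861 = 1.1107
MRP = 7.12% − 3.09% = 4.03%
E(R) = R_f + β × MRP = 3.09% + 1.1107 × 4.03% = 7.57%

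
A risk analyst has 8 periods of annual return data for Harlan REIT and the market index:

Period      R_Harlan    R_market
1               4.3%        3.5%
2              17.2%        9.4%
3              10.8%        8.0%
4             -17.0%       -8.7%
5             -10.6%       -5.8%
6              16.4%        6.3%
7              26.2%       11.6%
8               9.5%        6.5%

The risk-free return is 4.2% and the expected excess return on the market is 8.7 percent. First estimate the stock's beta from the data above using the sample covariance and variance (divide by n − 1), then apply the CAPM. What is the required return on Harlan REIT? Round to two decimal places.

21.11%

Mean R_i = (4.3 + 17.2 + 10.8 − 17.0 − 10.6 + 16.4 + 26.2 + 9.5) / 8 = 7.1000%
Mean R_m = (3.5 + 9.4 + 8.0 − 8.7 − 5.8 + 6.3 + 11.6 + 6.5) / 8 = 3.8500%
Σ(R_i − R̄_i)(R_m − R̄_m) = 722.8200  ⇒  Cov = 722.8200 / 7 = 103.2600
Σ(R_m − R̄_m)² = 371.8600  ⇒  Var(R_m) = 371.8600 / 7 = 53.1229
β = Cov / Var(R_m) = 103.2600 / 53.1229 = 1.9438
E(R) = R_f + β × MRP = 4.2% + 1.9438 × 8.7% = 21.11%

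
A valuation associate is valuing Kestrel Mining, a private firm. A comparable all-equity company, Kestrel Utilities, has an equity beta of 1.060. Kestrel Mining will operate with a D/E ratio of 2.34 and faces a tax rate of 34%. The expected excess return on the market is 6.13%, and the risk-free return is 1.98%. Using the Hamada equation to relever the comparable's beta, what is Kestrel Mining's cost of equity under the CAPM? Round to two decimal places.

18.51%

β_L = β_U × [1 + (1 − t)(D/E)] = 1.060 × [1 + (1 − 0.34) × 2.34]
    = 1.060 × [1 + 0.66 × 2.34] = 1.060 × 2.5444 = 2.6971
E(R) = R_f + β_L × MRP = 1.98% + 2.6971 × 6.13% = 18.51%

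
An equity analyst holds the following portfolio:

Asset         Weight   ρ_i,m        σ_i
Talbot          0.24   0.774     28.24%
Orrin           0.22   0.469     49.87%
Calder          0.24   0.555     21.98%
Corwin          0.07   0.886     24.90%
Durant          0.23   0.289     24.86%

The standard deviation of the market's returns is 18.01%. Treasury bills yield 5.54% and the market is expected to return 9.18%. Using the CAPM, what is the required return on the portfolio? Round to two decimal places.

β_Talbot = 0.774 × 28.24% / 18.01% = 1.2136
β_Orrin = 0.469 × 49.87% / 18.01% = 1.2987
β_Calder = 0.555 × 21.98% / 18.01% = 0.6773
β_Corwin = 0.886 × 24.90% / 18.01% = 1.2250
β_Durant = 0.289 × 24.86% / 18.01% = 0.3989
β_P = Σ w_i β_i = 0.24×1.2136 + 0.22×1.2987 + 0.24×0.6773 + 0.07×1.2250 + 0.23×0.3989 = 0.9170
MRP = 9.18% − 5.54% = 3.64%
E(R_P) = R_f + β_P × MRP = 5.54% + 0.9170 × 3.64% = 8.88%

8.88%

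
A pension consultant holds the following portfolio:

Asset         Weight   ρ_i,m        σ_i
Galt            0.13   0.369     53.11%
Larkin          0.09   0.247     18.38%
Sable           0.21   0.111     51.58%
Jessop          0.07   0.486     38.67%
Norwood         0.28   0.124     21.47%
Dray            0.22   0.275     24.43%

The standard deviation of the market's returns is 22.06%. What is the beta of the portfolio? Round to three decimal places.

0.349

β_Galt = 0.369 × 53.11% / 22.06% = 0.8884
β_Larkin = 0.247 × 18.38% / 22.06% = 0.2058
β_Sable = 0.111 × 51.58% / 22.06% = 0.2595
β_Jessop = 0.486 × 38.67% / 22.06% = 0.8519
β_Norwood = 0.124 × 21.47% / 22.06% = 0.1207
β_Dray = 0.275 × 24.43% / 22.06% = 0.3045
β_P = Σ w_i β_i = 0.13×0.8884 + 0.09×0.2058 + 0.21×0.2595 + 0.07×0.8519 + 0.28×0.1207 + 0.22×0.3045 = 0.3489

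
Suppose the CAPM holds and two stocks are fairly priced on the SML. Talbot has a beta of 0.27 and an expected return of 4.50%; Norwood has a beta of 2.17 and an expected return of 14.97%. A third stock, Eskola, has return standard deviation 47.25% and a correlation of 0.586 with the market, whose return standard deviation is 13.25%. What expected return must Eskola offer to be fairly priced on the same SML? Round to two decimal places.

14.53%

MRP = (14.97% − 4.50%) / (2.17 − 0.27) = 5.5105%
R_f = 4.50% − 0.27 × 5.5105% = 3.0122%
β_Eskola = ρ·σ_i/σ_m = 0.586 × 47.25 / 13.25 = 2.0897
E(R_Eskola) = R_f + β × MRP = 3.0122% + 2.0897 × 5.5105% = 14.53%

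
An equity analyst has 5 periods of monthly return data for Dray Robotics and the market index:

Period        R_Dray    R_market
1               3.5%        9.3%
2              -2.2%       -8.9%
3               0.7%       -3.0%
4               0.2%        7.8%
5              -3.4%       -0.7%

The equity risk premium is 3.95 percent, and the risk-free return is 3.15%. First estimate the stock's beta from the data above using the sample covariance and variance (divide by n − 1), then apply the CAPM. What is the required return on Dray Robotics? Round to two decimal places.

Mean R_i = (3.5 − 2.2 + 0.7 + 0.2 − 3.4) / 5 = -0.2400%
Mean R_m = (9.3 − 8.9 − 3.0 + 7.8 − 0.7) / 5 = 0.9000%
Σ(R_i − R̄_i)(R_m − R̄_m) = 55.0500  ⇒  Cov = 55.0500 / 4 = 13.7625
Σ(R_m − R̄_m)² = 231.9800  ⇒  Var(R_m) = 231.9800 / 4 = 57.9950
β = Cov / Var(R_m) = 13.7625 / 57.9950 = 0.2373
E(R) = R_f + β × MRP = 3.15% + 0.2373 × 3.95% = 4.09%

4.09%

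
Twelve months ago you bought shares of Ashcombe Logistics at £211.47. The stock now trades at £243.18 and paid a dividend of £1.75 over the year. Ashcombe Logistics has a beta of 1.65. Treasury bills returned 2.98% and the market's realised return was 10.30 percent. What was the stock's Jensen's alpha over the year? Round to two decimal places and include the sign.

+0.76%

Realised HPR = (P1 + D1 − P0) / P0 = (243.18 + 1.75 − 211.47) / 211.47 = 33.46 / 211.47 = 15.8226%
MRP = 10.30% − 2.98% = 7.32%
CAPM required = R_f + β·MRP = 2.98% + 1.65 × 7.32% = 15.0580%
α = realised − required = 15.8226% − 15.0580% = +0.76%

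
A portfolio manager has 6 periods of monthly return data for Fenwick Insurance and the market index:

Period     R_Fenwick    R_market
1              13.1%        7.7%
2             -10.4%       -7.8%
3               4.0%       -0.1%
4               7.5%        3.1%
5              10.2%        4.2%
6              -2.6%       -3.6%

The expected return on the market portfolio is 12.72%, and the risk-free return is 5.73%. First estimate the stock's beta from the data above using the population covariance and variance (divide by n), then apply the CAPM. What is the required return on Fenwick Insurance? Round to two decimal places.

Mean R_i = (13.1 − 10.4 + 4.0 + 7.5 + 10.2 − 2.6) / 6 = 3.6333%
Mean R_m = (7.7 − 7.8 − 0.1 + 3.1 + 4.2 − 3.6) / 6 = 0.5833%
Σ(R_i − R̄_i)(R_m − R̄_m) = 244.3233  ⇒  Cov = 244.3233 / 6 = 40.7206
Σ(R_m − R̄_m)² = 158.3083  ⇒  Var(R_m) = 158.3083 / 6 = 26.3847
β = Cov / Var(R_m) = 40.7206 / 26.3847 = 1.5433
MRP = 12.72% − 5.73% = 6.99%
E(R) = R_f + β × MRP = 5.73% + 1.5433 × 6.99% = 16.52%

16.52%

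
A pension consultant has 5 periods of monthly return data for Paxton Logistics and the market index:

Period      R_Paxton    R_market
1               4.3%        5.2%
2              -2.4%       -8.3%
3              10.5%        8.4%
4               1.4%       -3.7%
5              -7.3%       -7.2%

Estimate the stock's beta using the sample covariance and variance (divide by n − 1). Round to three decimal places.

Mean R_i = (4.3 − 2.4 + 10.5 + 1.4 − 7.3) / 5 = 1.3000%
Mean R_m = (5.2 − 8.3 + 8.4 − 3.7 − 7.2) / 5 = -1.1200%
Σ(R_i − R̄_i)(R_m − R̄_m) = 185.1400  ⇒  Cov = 185.1400 / 4 = 46.2850
Σ(R_m − R̄_m)² = 225.7480  ⇒  Var(R_m) = 225.7480 / 4 = 56.4370
β = Cov / Var(R_m) = 46.2850 / 56.4370 = 0.8201

0.820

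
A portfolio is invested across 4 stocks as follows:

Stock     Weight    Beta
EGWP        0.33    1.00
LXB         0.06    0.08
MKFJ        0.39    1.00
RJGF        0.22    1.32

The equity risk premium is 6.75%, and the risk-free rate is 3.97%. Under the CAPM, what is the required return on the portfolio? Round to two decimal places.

β_P = Σ w_i β_i = 0.33×1.00 + 0.06×0.08 + 0.39×1.00 + 0.22×1.32 = 1.0152
E(R_P) = R_f + β_P × MRP = 3.97% + 1.0152 × 6.75% = 10.82%

10.82%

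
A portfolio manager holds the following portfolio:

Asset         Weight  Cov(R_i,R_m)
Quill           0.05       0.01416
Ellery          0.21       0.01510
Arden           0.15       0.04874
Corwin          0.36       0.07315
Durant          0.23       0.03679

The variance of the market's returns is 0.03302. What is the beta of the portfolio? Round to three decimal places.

1.393

β_Quill = 0.01416 / 0.03302 = 0.4288
β_Ellery = 0.01510 / 0.03302 = 0.4573
β_Arden = 0.04874 / 0.03302 = 1.4761
β_Corwin = 0.07315 / 0.03302 = 2.2153
β_Durant = 0.03679 / 0.03302 = 1.1142
β_P = Σ w_i β_i = 0.05×0.4288 + 0.21×0.4573 + 0.15×1.4761 + 0.36×2.2153 + 0.23×1.1142 = 1.3927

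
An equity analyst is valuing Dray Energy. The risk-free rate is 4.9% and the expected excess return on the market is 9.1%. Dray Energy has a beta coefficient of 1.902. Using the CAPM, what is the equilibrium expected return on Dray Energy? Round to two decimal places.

22.21%

E(R) = R_f + β × MRP = 4.9% + 1.902 × 9.1% = 22.21%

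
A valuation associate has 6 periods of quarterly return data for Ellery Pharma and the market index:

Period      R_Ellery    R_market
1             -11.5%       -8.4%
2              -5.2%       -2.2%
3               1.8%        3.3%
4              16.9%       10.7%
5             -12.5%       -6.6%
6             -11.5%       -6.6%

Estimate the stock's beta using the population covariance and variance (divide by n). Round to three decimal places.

Mean R_i = (-11.5 − 5.2 + 1.8 + 16.9 − 12.5 − 11.5) / 6 = -3.6667%
Mean R_m = (-8.4 − 2.2 + 3.3 + 10.7 − 6.6 − 6.6) / 6 = -1.6333%
Σ(R_i − R̄_i)(R_m − R̄_m) = 417.2767  ⇒  Cov = 417.2767 / 6 = 69.5461
Σ(R_m − R̄_m)² = 271.8933  ⇒  Var(R_m) = 271.8933 / 6 = 45.3156
β = Cov / Var(R_m) = 69.5461 / 45.3156 = 1.5347

1.535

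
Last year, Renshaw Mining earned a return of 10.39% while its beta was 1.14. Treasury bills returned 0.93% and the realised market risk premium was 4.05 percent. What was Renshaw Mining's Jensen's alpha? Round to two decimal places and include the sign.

CAPM benchmark = R_f + β(R_m − R_f) = 0.93% + 1.14 × 4.05% = 5.5470%
α = actual − benchmark = 10.39% − 5.5470% = +4.84%

+4.84%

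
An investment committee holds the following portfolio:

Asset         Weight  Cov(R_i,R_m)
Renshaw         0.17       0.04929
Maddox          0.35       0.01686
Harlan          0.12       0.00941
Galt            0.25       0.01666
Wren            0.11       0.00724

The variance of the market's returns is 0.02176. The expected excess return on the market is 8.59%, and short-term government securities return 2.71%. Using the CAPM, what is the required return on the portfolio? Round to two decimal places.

β_Renshaw = 0.04929 / 0.02176 = 2.2652
β_Maddox = 0.01686 / 0.02176 = 0.7748
β_Harlan = 0.00941 / 0.02176 = 0.4324
β_Galt = 0.01666 / 0.02176 = 0.7656
β_Wren = 0.00724 / 0.02176 = 0.3327
β_P = Σ w_i β_i = 0.17×2.2652 + 0.35×0.7748 + 0.12×0.4324 + 0.25×0.7656 + 0.11×0.3327 = 0.9361
E(R_P) = R_f + β_P × MRP = 2.71% + 0.9361 × 8.59% = 10.75%

10.75%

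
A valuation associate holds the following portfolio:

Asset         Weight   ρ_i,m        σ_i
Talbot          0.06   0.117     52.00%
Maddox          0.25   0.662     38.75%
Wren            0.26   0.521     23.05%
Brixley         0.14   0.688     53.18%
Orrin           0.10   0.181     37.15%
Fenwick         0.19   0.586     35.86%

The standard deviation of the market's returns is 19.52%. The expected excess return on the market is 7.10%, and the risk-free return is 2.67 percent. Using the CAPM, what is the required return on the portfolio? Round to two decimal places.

9.83%

β_Talbot = 0.117 × 52.00% / 19.52% = 0.3117
β_Maddox = 0.662 × 38.75% / 19.52% = 1.3142
β_Wren = 0.521 × 23.05% / 19.52% = 0.6152
β_Brixley = 0.688 × 53.18% / 19.52% = 1.8744
β_Orrin = 0.181 × 37.15% / 19.52% = 0.3445
β_Fenwick = 0.586 × 35.86% / 19.52% = 1.0765
β_P = Σ w_i β_i = 0.06×0.3117 + 0.25×1.3142 + 0.26×0.6152 + 0.14×1.8744 + 0.10×0.3445 + 0.19×1.0765 = 1.0086
E(R_P) = R_f + β_P × MRP = 2.67% + 1.0086 × 7.10% = 9.83%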